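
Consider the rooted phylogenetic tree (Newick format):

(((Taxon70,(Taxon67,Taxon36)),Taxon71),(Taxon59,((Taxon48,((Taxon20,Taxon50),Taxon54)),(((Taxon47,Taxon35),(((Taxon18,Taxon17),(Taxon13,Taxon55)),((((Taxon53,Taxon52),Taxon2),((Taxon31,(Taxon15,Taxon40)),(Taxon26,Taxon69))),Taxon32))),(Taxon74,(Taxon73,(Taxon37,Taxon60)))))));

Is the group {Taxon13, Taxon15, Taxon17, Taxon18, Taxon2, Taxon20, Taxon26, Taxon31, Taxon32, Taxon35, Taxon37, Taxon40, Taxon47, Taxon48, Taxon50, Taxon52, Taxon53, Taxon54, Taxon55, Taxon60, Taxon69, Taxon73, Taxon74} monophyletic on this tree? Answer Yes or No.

Yes

The most recent common ancestor of these taxa subtends ((Taxon48,((Taxon20,Taxon50),Taxon54)),(((Taxon47,Taxon35),(((Taxon18,Taxon17),(Taxon13,Taxon55)),((((Taxon53,Taxon52),Taxon2),((Taxon31,(Taxon15,Taxon40)),(Taxon26,Taxon69))),Taxon32))),(Taxon74,(Taxon73,(Taxon37,Taxon60))))).
That clade has exactly 23 tips — every listed taxon and nothing else — so the group is monophyletic.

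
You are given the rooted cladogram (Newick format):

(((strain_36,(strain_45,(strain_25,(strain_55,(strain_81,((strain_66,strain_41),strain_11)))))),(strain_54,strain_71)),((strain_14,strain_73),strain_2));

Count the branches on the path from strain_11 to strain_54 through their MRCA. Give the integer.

9

The MRCA of strain_11 and strain_54 is the node subtending ((strain_36,(strain_45,(strain_25,(strain_55,(strain_81,((strain_66,strain_41),strain_11)))))),(strain_54,strain_71)).
From strain_11 up to that node: 7 branches. From strain_54 up to the same node: 2 branches. Total: 7 + 2 = 9.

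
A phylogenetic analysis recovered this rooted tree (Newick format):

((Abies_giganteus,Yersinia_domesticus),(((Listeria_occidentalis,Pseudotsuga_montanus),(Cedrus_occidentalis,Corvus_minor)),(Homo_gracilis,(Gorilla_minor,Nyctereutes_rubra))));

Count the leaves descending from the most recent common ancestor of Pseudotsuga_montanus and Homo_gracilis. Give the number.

7

The MRCA of Pseudotsuga_montanus and Homo_gracilis is the node subtending (((Listeria_occidentalis,Pseudotsuga_montanus),(Cedrus_occidentalis,Corvus_minor)),(Homo_gracilis,(Gorilla_minor,Nyctereutes_rubra))).
That clade contains 7 terminal taxa: Cedrus_occidentalis, Corvus_minor, Gorilla_minor, Homo_gracilis, Listeria_occidentalis, Nyctereutes_rubra, Pseudotsuga_montanus.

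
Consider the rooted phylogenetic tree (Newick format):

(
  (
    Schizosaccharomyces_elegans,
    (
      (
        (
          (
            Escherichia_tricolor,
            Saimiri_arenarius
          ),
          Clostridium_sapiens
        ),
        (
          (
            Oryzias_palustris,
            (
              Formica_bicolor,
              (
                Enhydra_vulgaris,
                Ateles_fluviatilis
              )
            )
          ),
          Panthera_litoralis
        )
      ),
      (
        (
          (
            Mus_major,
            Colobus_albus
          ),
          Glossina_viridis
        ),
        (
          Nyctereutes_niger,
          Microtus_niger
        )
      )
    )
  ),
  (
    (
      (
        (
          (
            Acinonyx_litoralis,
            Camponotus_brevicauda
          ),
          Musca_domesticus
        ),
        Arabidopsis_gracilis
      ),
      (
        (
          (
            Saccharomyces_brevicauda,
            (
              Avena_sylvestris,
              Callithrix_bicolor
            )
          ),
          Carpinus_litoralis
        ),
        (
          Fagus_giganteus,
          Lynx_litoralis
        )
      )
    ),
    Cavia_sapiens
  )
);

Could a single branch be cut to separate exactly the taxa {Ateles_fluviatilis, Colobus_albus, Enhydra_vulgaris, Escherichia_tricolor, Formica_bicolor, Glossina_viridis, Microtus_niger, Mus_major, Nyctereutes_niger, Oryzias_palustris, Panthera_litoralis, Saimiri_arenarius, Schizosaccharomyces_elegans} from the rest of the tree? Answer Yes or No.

No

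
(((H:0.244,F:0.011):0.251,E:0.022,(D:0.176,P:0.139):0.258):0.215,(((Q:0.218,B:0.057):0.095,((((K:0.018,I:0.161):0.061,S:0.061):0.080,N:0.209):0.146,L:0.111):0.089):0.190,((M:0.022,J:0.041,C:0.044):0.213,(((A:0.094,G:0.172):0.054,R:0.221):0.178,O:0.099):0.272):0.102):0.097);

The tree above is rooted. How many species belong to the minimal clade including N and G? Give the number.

14

The MRCA of N and G is the node subtending (((Q,B),((((K,I),S),N),L)),((M,J,C),(((A,G),R),O))).
That clade contains 14 terminal taxa: A, B, C, G, I, J, K, L, M, N, O, Q, R, S.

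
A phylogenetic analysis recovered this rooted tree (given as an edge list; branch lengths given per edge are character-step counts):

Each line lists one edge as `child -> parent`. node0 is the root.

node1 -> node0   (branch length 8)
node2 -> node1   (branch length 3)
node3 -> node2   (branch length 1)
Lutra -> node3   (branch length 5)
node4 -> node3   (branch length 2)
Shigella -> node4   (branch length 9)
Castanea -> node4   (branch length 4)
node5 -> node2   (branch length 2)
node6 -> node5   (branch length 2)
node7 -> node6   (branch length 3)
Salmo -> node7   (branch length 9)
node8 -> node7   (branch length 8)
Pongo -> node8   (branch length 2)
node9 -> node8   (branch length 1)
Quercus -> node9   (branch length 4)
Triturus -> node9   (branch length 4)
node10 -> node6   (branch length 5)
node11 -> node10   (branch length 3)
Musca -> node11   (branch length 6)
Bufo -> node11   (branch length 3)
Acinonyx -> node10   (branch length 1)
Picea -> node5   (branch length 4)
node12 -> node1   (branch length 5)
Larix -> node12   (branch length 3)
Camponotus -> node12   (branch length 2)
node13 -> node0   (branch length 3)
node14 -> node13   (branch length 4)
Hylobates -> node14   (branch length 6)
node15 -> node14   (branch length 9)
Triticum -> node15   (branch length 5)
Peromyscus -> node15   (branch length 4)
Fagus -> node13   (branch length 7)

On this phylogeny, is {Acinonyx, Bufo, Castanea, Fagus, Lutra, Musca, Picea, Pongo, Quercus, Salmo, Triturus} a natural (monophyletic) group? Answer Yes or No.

The MRCA of the listed taxa is the root, so the smallest clade containing them is the whole tree.
That clade also contains Camponotus, Hylobates, Larix, Peromyscus, Shigella, Triticum, which are not in the proposed group, so the group is not monophyletic.

No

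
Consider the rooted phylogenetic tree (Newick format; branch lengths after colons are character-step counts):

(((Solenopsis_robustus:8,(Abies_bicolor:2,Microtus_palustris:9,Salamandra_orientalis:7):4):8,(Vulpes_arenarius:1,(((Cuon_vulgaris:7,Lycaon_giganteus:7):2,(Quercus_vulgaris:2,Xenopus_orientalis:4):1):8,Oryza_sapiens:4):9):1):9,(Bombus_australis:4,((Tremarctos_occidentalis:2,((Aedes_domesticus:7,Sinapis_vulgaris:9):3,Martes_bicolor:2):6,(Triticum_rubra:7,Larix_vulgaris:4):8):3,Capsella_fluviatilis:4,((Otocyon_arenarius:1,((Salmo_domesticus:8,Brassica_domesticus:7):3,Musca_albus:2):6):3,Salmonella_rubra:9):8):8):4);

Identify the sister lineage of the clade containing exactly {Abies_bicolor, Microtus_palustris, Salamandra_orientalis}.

Solenopsis_robustus

The clade containing exactly {Abies_bicolor, Microtus_palustris, Salamandra_orientalis} attaches to the tree at the node subtending (Solenopsis_robustus,(Abies_bicolor,Microtus_palustris,Salamandra_orientalis)).
The other lineage descending from that same node — the sister group — is the single tip Solenopsis_robustus.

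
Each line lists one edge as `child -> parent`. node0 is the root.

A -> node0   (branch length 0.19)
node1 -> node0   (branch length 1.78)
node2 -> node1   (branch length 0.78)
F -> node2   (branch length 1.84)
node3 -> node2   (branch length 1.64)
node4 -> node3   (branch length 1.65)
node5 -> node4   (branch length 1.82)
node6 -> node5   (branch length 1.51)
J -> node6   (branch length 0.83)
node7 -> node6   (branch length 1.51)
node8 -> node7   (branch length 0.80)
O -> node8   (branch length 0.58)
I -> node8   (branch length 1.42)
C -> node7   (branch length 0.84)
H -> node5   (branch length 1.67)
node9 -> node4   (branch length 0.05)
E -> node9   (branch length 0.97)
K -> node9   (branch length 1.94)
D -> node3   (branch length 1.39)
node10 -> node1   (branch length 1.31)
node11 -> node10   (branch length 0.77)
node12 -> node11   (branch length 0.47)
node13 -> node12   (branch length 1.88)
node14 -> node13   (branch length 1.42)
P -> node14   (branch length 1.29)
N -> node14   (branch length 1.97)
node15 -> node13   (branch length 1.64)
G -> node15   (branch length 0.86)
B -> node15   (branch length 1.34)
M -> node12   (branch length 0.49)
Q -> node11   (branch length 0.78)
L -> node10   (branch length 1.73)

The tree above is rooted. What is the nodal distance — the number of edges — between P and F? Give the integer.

8

The MRCA of P and F is the node subtending ((F,((((J,((O,I),C)),H),(E,K)),D)),(((((P,N),(G,B)),M),Q),L)).
From P up to that node: 6 branches. From F up to the same node: 2 branches. Total: 6 + 2 = 8.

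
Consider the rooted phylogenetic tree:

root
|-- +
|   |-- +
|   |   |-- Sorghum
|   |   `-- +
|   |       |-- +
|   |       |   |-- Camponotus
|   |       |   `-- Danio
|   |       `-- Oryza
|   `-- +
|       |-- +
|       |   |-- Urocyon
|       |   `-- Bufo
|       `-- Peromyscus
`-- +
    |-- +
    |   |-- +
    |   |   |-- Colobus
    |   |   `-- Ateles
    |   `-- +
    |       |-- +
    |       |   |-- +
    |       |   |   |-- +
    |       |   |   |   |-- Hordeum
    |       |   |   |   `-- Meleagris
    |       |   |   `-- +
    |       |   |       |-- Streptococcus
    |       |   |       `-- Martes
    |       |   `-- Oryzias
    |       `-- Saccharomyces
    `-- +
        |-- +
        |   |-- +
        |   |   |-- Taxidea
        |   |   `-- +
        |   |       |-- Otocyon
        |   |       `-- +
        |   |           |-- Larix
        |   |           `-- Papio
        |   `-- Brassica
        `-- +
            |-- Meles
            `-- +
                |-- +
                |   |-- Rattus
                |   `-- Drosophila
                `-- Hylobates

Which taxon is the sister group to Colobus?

Colobus attaches to the tree at the node subtending (Colobus,Ateles).
The other lineage descending from that same node — the sister group — is the single tip Ateles.

Ateles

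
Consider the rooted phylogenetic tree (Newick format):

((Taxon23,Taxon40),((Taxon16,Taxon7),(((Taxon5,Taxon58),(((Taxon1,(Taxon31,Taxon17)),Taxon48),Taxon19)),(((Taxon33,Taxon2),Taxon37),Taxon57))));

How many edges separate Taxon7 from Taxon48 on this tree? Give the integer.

The MRCA of Taxon7 and Taxon48 is the node subtending ((Taxon16,Taxon7),(((Taxon5,Taxon58),(((Taxon1,(Taxon31,Taxon17)),Taxon48),Taxon19)),(((Taxon33,Taxon2),Taxon37),Taxon57))).
From Taxon7 up to that node: 2 branches. From Taxon48 up to the same node: 5 branches. Total: 2 + 5 = 7.

7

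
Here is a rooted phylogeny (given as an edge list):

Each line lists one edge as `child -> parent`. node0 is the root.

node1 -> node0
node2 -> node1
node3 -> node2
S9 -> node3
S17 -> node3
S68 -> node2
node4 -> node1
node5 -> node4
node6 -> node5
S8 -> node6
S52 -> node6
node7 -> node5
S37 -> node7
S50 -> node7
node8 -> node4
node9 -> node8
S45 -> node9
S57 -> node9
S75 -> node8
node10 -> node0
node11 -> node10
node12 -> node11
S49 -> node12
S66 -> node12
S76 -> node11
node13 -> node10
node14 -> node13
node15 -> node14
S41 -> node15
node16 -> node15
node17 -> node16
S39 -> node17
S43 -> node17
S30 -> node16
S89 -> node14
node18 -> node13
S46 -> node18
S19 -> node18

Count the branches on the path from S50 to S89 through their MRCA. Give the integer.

9

The MRCA of S50 and S89 is the root of the tree.
From S50 up to that node: 5 branches. From S89 up to the same node: 4 branches. Total: 5 + 4 = 9.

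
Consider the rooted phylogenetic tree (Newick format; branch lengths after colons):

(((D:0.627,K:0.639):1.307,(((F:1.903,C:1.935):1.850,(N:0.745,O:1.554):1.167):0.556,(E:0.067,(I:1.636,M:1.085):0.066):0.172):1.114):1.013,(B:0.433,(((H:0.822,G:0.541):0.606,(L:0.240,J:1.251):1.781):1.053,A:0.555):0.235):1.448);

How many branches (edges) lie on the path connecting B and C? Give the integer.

The MRCA of B and C is the root of the tree.
From B up to that node: 2 branches. From C up to the same node: 5 branches. Total: 2 + 5 = 7.

7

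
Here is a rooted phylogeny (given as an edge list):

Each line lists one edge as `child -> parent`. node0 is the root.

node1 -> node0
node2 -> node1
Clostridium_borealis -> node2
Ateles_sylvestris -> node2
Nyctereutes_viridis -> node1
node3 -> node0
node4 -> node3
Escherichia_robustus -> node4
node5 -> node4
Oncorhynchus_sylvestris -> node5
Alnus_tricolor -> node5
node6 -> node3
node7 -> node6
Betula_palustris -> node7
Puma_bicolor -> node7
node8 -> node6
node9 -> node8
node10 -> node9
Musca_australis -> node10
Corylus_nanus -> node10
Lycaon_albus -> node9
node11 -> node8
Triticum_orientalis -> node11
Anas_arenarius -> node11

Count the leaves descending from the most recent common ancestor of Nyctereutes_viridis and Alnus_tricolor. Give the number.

The MRCA of Nyctereutes_viridis and Alnus_tricolor is the root, so the clade is the entire tree.
That clade contains 13 terminal taxa: Alnus_tricolor, Anas_arenarius, Ateles_sylvestris, Betula_palustris, Clostridium_borealis, Corylus_nanus, Escherichia_robustus, Lycaon_albus, Musca_australis, Nyctereutes_viridis, Oncorhynchus_sylvestris, Puma_bicolor, Triticum_orientalis.

13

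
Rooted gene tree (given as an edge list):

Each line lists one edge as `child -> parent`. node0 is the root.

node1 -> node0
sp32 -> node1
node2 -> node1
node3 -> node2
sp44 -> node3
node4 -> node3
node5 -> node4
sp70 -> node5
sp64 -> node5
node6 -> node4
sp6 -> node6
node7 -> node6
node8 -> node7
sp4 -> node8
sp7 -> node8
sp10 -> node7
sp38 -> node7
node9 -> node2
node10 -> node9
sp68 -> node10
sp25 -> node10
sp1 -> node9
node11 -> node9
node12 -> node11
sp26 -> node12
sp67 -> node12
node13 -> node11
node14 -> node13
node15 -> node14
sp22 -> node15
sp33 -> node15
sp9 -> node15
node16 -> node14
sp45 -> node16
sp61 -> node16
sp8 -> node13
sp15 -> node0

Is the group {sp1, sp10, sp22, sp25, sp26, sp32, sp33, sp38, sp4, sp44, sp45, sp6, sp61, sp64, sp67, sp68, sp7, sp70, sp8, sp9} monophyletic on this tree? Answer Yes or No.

The most recent common ancestor of these taxa subtends (sp32,((sp44,((sp70,sp64),(sp6,((sp4,sp7),sp10,sp38)))),((sp68,sp25),sp1,((sp26,sp67),(((sp22,sp33,sp9),(sp45,sp61)),sp8))))).
That clade has exactly 20 tips — every listed taxon and nothing else — so the group is monophyletic.

Yes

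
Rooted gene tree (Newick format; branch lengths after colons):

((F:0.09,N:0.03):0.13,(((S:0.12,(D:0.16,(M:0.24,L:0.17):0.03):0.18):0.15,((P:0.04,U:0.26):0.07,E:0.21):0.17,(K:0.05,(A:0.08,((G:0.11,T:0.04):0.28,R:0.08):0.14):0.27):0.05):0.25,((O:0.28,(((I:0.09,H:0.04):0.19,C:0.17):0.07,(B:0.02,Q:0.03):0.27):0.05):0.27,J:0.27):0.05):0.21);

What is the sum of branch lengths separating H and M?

1.52

The path runs H → … → MRCA → … → M; the MRCA is the node subtending (((S,(D,(M,L))),((P,U),E),(K,(A,((G,T),R)))),((O,(((I,H),C),(B,Q))),J)).
Branch lengths along that path: 0.04 + 0.19 + 0.07 + 0.05 + 0.27 + 0.05 + 0.25 + 0.15 + 0.18 + 0.03 + 0.24 = 1.52.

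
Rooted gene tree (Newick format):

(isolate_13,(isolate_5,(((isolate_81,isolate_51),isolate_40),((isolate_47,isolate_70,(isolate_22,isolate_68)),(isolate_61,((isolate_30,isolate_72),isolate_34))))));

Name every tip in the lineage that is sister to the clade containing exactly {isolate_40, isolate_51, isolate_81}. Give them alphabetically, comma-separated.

isolate_22, isolate_30, isolate_34, isolate_47, isolate_61, isolate_68, isolate_70, isolate_72

The clade containing exactly {isolate_40, isolate_51, isolate_81} attaches to the tree at the node subtending (((isolate_81,isolate_51),isolate_40),((isolate_47,isolate_70,(isolate_22,isolate_68)),(isolate_61,((isolate_30,isolate_72),isolate_34)))).
The other lineage descending from that same node — the sister group — is ((isolate_47,isolate_70,(isolate_22,isolate_68)),(isolate_61,((isolate_30,isolate_72),isolate_34))); its 8 tips in alphabetical order are the answer.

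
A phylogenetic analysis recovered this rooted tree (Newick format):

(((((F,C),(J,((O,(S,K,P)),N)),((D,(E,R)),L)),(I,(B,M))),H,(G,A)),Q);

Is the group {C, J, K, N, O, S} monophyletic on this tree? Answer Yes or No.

No

The MRCA of the listed taxa subtends ((F,C),(J,((O,(S,K,P)),N)),((D,(E,R)),L)).
That clade also contains D, E, F, L, P, R, which are not in the proposed group, so the group is not monophyletic.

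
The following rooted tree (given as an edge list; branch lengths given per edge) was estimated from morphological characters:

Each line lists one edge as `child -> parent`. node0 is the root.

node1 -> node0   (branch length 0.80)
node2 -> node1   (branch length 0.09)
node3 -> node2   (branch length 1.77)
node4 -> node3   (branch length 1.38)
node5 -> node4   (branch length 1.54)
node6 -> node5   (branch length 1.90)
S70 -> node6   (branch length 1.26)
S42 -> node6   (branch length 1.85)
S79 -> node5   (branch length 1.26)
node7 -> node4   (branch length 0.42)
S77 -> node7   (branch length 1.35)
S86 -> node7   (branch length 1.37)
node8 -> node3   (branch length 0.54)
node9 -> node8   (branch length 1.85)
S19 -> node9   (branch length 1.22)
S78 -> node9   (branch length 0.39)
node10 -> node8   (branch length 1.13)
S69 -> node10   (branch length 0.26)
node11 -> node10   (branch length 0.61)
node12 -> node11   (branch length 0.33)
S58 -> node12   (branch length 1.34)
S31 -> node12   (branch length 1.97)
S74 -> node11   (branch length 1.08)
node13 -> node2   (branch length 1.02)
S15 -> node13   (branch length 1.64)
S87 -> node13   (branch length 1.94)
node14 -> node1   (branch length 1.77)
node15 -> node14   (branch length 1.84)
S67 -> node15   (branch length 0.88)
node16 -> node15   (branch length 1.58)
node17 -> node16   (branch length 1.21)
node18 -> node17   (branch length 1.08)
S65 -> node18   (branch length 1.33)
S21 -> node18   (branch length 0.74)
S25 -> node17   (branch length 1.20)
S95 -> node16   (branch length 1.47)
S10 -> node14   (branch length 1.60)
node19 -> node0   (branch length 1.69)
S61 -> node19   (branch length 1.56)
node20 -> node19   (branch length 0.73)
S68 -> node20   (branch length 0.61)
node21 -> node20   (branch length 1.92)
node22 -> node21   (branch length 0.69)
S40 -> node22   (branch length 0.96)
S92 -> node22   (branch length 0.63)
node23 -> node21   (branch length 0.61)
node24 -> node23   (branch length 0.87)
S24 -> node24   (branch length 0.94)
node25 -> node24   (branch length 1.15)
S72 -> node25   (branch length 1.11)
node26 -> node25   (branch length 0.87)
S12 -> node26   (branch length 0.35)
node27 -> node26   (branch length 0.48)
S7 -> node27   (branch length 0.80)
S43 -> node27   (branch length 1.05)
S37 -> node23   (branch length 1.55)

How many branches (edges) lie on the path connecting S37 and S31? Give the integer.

13

The MRCA of S37 and S31 is the root of the tree.
From S37 up to that node: 5 branches. From S31 up to the same node: 8 branches. Total: 5 + 8 = 13.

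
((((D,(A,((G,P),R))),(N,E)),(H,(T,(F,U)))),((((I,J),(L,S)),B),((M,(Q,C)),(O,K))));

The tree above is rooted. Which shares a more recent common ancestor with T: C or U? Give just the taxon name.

U

The MRCA of T and U subtends (T,(F,U)) (3 taxa).
The MRCA of T and C is the root, subtending the entire tree (21 taxa).
The first is nested inside the second, so T shares a more recent common ancestor with U.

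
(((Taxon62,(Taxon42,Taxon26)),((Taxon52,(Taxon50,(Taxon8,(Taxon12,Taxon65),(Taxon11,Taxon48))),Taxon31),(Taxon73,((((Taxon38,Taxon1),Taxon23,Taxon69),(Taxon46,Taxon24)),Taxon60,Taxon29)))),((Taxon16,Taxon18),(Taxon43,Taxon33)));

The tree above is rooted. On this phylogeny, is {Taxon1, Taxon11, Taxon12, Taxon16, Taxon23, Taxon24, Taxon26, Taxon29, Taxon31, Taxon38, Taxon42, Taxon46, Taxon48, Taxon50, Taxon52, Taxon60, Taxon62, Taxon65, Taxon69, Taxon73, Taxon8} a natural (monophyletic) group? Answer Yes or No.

No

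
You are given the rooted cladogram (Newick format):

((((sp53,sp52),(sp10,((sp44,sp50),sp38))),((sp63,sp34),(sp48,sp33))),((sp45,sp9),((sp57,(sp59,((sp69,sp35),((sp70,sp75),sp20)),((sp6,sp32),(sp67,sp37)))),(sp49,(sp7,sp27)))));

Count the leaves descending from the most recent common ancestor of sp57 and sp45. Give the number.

16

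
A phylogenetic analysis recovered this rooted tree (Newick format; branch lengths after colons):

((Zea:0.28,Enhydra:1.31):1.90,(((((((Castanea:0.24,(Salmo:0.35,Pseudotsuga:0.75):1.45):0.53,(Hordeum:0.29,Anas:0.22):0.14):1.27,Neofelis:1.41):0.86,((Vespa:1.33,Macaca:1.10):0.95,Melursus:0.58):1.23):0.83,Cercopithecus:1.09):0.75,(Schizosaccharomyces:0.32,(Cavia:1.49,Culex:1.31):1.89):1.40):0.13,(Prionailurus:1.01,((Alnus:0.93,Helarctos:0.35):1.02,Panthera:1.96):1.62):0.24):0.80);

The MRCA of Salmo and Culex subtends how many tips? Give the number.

The MRCA of Salmo and Culex is the node subtending ((((((Castanea,(Salmo,Pseudotsuga)),(Hordeum,Anas)),Neofelis),((Vespa,Macaca),Melursus)),Cercopithecus),(Schizosaccharomyces,(Cavia,Culex))).
That clade contains 13 terminal taxa: Anas, Castanea, Cavia, Cercopithecus, Culex, Hordeum, Macaca, Melursus, Neofelis, Pseudotsuga, Salmo, Schizosaccharomyces, Vespa.

13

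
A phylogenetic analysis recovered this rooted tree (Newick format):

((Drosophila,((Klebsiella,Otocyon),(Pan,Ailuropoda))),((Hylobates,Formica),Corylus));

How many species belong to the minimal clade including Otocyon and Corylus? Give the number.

8

The MRCA of Otocyon and Corylus is the root, so the clade is the entire tree.
That clade contains 8 terminal taxa: Ailuropoda, Corylus, Drosophila, Formica, Hylobates, Klebsiella, Otocyon, Pan.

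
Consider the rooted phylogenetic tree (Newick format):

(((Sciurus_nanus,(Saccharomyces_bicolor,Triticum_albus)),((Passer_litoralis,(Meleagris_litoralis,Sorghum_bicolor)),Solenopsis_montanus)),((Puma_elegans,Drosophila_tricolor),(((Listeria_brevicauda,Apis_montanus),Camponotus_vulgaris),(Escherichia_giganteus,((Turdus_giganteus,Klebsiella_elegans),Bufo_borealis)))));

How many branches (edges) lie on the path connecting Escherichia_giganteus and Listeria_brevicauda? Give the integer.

The MRCA of Escherichia_giganteus and Listeria_brevicauda is the node subtending (((Listeria_brevicauda,Apis_montanus),Camponotus_vulgaris),(Escherichia_giganteus,((Turdus_giganteus,Klebsiella_elegans),Bufo_borealis))).
From Escherichia_giganteus up to that node: 2 branches. From Listeria_brevicauda up to the same node: 3 branches. Total: 2 + 3 = 5.

5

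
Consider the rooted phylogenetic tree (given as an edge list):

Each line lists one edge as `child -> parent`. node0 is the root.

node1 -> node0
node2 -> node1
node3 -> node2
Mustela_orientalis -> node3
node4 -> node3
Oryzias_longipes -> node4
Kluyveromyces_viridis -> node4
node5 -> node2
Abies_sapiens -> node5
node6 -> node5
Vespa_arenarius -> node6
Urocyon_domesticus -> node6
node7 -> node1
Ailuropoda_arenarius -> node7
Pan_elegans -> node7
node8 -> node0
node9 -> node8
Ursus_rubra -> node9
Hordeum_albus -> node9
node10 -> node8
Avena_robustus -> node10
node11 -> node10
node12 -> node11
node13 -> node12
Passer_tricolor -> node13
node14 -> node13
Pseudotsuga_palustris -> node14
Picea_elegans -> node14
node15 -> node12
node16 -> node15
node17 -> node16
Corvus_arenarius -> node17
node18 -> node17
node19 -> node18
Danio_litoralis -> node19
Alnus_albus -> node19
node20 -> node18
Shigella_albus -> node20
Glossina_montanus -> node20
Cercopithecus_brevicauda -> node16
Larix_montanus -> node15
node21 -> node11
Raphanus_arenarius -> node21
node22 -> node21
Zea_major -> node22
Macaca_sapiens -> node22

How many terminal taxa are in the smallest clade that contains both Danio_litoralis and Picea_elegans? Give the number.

10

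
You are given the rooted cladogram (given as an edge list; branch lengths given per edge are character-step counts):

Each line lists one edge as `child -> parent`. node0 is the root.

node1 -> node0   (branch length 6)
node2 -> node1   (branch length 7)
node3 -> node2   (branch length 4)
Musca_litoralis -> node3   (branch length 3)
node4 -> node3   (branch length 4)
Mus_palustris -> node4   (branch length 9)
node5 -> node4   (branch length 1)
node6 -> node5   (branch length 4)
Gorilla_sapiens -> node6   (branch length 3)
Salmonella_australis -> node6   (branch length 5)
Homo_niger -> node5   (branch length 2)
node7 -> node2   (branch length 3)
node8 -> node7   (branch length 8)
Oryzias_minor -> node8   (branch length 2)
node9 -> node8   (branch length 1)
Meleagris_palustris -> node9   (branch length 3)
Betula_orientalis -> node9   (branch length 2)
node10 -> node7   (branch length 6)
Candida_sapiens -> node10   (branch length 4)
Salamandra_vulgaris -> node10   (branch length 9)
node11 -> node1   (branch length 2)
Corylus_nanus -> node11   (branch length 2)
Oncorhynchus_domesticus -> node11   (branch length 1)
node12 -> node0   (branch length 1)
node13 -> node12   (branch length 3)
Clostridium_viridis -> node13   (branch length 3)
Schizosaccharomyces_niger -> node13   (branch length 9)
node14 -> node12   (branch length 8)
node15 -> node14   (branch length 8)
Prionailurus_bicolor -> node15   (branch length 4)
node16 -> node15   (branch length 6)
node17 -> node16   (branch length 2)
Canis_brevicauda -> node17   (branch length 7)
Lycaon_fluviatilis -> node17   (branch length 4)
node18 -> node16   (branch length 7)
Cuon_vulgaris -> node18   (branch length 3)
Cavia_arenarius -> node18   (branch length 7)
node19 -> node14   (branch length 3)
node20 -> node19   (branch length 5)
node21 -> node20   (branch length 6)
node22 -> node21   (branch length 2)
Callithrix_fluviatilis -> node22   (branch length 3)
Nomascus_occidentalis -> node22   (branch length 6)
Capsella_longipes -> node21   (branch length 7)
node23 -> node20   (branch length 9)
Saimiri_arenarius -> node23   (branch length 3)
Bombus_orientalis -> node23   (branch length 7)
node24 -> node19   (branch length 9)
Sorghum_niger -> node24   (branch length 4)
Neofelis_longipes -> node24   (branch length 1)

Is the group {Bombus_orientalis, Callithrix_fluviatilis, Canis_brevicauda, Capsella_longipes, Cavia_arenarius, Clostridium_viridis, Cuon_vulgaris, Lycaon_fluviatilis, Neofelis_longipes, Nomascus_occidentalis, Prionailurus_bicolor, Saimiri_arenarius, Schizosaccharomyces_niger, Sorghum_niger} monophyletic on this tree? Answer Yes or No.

The most recent common ancestor of these taxa subtends ((Clostridium_viridis,Schizosaccharomyces_niger),((Prionailurus_bicolor,((Canis_brevicauda,Lycaon_fluviatilis),(Cuon_vulgaris,Cavia_arenarius))),((((Callithrix_fluviatilis,Nomascus_occidentalis),Capsella_longipes),(Saimiri_arenarius,Bombus_orientalis)),(Sorghum_niger,Neofelis_longipes)))).
That clade has exactly 14 tips — every listed taxon and nothing else — so the group is monophyletic.

Yes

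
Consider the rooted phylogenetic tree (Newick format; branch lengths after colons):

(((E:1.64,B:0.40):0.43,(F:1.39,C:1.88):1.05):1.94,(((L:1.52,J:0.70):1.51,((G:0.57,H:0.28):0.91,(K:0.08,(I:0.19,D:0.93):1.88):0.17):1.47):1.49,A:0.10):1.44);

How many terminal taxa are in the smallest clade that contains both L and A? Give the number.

The MRCA of L and A is the node subtending (((L,J),((G,H),(K,(I,D)))),A).
That clade contains 8 terminal taxa: A, D, G, H, I, J, K, L.

8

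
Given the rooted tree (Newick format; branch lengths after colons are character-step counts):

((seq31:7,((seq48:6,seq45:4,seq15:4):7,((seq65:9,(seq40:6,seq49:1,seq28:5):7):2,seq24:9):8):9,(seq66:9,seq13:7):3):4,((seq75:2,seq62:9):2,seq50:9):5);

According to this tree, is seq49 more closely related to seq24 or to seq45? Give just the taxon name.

The MRCA of seq49 and seq24 subtends ((seq65,(seq40,seq49,seq28)),seq24) (5 taxa).
The MRCA of seq49 and seq45 subtends ((seq48,seq45,seq15),((seq65,(seq40,seq49,seq28)),seq24)) (8 taxa).
The first is nested inside the second, so seq49 shares a more recent common ancestor with seq24.

seq24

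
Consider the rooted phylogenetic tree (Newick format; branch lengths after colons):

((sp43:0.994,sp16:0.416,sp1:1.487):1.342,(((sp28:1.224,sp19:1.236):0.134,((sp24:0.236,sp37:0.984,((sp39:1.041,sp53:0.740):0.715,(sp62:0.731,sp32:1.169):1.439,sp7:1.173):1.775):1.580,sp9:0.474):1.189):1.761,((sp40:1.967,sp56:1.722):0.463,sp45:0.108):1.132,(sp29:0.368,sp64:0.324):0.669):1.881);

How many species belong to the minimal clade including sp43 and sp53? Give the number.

The MRCA of sp43 and sp53 is the root, so the clade is the entire tree.
That clade contains 18 terminal taxa: sp1, sp16, sp19, sp24, sp28, sp29, sp32, sp37, sp39, sp40, sp43, sp45, sp53, sp56, sp62, sp64, sp7, sp9.

18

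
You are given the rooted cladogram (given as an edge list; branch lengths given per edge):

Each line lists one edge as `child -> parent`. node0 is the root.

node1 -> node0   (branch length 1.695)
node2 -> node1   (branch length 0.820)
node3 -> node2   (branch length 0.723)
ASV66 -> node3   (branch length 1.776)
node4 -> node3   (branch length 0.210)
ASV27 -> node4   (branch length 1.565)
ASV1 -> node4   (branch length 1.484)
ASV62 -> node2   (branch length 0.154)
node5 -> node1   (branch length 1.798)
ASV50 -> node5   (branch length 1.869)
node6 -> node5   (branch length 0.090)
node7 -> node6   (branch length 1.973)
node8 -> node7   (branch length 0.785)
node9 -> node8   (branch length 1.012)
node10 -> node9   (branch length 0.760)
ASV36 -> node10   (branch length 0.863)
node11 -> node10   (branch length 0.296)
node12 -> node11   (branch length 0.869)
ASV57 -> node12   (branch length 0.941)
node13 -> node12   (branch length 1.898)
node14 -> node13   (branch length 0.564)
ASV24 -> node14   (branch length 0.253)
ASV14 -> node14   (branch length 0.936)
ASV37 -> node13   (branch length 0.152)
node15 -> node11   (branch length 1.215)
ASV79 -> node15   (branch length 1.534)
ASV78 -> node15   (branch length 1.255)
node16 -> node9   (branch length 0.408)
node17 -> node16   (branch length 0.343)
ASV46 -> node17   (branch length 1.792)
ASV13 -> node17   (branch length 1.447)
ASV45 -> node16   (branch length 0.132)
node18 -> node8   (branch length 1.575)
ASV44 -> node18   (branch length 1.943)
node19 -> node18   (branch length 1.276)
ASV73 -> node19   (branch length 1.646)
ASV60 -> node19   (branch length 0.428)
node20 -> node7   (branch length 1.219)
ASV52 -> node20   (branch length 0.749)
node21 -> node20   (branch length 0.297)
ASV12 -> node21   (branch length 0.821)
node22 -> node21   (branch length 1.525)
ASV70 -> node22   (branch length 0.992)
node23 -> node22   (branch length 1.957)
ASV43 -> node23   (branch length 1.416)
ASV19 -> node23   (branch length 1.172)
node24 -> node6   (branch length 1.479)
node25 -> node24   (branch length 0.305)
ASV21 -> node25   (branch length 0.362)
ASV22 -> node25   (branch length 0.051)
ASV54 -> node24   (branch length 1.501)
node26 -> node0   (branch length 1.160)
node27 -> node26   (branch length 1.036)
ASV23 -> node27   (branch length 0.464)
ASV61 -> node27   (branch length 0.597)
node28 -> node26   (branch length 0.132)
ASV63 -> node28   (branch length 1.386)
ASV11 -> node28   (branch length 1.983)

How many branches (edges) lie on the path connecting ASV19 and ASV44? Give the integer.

The MRCA of ASV19 and ASV44 is the node subtending ((((ASV36,((ASV57,((ASV24,ASV14),ASV37)),(ASV79,ASV78))),((ASV46,ASV13),ASV45)),(ASV44,(ASV73,ASV60))),(ASV52,(ASV12,(ASV70,(ASV43,ASV19))))).
From ASV19 up to that node: 5 branches. From ASV44 up to the same node: 3 branches. Total: 5 + 3 = 8.

8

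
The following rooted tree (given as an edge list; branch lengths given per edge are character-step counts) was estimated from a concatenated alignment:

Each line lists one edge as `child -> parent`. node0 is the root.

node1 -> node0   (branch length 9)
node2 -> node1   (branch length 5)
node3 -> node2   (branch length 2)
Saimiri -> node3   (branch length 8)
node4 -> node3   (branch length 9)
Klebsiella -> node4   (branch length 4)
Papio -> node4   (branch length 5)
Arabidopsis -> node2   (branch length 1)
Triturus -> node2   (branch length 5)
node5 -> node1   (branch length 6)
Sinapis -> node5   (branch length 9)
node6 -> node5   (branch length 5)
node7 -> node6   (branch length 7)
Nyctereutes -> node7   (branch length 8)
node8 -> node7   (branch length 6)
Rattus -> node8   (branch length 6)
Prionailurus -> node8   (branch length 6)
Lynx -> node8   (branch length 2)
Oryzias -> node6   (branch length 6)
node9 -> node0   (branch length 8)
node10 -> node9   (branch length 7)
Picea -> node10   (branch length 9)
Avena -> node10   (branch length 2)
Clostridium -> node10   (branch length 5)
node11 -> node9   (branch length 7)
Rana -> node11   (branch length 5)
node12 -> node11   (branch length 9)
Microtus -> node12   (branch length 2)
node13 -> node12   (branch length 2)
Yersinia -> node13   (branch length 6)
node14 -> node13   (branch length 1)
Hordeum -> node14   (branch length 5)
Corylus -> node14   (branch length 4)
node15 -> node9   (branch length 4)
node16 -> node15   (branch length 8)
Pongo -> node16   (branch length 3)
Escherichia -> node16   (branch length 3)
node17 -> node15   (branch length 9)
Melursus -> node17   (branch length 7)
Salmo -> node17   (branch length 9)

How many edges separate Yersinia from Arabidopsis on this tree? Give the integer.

The MRCA of Yersinia and Arabidopsis is the root of the tree.
From Yersinia up to that node: 5 branches. From Arabidopsis up to the same node: 3 branches. Total: 5 + 3 = 8.

8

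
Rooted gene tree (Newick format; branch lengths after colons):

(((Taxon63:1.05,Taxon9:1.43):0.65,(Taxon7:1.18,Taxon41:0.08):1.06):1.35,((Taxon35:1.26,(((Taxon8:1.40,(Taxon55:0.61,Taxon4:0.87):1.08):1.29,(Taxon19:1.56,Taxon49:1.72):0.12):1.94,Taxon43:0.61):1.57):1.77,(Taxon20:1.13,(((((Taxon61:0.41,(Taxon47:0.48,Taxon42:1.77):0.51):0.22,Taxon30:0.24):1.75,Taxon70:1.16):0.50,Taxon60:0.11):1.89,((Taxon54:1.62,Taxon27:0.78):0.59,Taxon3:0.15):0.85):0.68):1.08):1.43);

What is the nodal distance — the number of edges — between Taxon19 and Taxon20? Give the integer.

7

The MRCA of Taxon19 and Taxon20 is the node subtending ((Taxon35,(((Taxon8,(Taxon55,Taxon4)),(Taxon19,Taxon49)),Taxon43)),(Taxon20,(((((Taxon61,(Taxon47,Taxon42)),Taxon30),Taxon70),Taxon60),((Taxon54,Taxon27),Taxon3)))).
From Taxon19 up to that node: 5 branches. From Taxon20 up to the same node: 2 branches. Total: 5 + 2 = 7.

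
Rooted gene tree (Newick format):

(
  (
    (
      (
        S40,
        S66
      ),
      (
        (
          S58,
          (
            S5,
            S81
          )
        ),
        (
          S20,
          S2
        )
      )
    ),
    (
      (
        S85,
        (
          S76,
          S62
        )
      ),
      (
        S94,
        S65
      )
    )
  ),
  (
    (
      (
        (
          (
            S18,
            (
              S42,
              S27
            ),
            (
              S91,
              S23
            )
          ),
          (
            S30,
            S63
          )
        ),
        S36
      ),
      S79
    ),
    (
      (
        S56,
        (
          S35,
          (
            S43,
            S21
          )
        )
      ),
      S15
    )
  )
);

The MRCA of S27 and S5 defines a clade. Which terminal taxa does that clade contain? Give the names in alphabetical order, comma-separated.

S15, S18, S2, S20, S21, S23, S27, S30, S35, S36, S40, S42, S43, S5, S56, S58, S62, S63, S65, S66, S76, S79, S81, S85, S91, S94

Tracing S27: it sits inside (S42,S27).
Tracing S5: it sits inside (S5,S81).
The smallest clade enclosing both is the whole tree (their MRCA is the root), so the answer is all 26 tips in alphabetical order.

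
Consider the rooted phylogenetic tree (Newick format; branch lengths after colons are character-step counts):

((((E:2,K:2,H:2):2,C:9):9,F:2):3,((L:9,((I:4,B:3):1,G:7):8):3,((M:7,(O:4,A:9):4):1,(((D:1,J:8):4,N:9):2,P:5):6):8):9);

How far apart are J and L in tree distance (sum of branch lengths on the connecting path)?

40

The path runs J → … → MRCA → … → L; the MRCA is the node subtending ((L,((I,B),G)),((M,(O,A)),(((D,J),N),P))).
Branch lengths along that path: 8 + 4 + 2 + 6 + 8 + 3 + 9 = 40.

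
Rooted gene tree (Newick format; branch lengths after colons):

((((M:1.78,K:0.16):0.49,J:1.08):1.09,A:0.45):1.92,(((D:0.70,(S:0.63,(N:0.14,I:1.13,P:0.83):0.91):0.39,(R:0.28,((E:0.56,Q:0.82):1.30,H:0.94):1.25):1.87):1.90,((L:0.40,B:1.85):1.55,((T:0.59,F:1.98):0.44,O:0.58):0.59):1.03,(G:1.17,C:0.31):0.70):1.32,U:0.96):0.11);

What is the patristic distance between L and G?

4.85

The path runs L → … → MRCA → … → G; the MRCA is the node subtending ((D,(S,(N,I,P)),(R,((E,Q),H))),((L,B),((T,F),O)),(G,C)).
Branch lengths along that path: 0.40 + 1.55 + 1.03 + 0.70 + 1.17 = 4.85.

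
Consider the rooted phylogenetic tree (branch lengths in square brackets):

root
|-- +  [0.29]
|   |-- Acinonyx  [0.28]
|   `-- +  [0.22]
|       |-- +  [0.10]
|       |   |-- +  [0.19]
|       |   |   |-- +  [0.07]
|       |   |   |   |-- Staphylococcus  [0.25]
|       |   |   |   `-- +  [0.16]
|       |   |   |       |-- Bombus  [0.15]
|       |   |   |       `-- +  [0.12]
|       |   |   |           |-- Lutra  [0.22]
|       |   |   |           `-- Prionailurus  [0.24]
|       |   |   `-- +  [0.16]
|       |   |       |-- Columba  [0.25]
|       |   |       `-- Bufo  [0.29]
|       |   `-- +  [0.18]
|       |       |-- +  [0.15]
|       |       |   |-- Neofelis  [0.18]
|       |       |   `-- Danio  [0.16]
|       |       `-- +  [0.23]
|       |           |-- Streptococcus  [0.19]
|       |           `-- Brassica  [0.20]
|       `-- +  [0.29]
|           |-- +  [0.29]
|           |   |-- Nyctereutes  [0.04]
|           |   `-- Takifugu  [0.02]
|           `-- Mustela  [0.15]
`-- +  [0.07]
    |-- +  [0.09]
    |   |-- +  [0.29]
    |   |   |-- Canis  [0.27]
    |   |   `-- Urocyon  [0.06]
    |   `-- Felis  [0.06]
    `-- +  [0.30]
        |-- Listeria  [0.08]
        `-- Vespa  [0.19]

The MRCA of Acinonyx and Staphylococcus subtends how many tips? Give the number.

14

The MRCA of Acinonyx and Staphylococcus is the node subtending (Acinonyx,((((Staphylococcus,(Bombus,(Lutra,Prionailurus))),(Columba,Bufo)),((Neofelis,Danio),(Streptococcus,Brassica))),((Nyctereutes,Takifugu),Mustela))).
That clade contains 14 terminal taxa: Acinonyx, Bombus, Brassica, Bufo, Columba, Danio, Lutra, Mustela, Neofelis, Nyctereutes, Prionailurus, Staphylococcus, Streptococcus, Takifugu.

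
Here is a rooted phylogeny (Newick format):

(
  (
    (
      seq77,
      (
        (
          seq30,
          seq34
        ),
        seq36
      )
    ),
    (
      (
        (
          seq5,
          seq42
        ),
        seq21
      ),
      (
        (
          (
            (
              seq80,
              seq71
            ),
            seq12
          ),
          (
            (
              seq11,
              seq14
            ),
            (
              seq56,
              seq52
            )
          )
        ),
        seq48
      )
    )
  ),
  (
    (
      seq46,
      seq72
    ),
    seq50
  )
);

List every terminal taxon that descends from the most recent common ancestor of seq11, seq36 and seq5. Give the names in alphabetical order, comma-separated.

seq11, seq12, seq14, seq21, seq30, seq34, seq36, seq42, seq48, seq5, seq52, seq56, seq71, seq77, seq80

Tracing seq11: it sits inside (seq11,seq14).
Tracing seq36: it sits inside ((seq30,seq34),seq36).
Tracing seq5: it sits inside (seq5,seq42).
The smallest clade enclosing all 3 is ((seq77,((seq30,seq34),seq36)),(((seq5,seq42),seq21),((((seq80,seq71),seq12),((seq11,seq14),(seq56,seq52))),seq48))); the answer is its 15 terminal taxa in alphabetical order.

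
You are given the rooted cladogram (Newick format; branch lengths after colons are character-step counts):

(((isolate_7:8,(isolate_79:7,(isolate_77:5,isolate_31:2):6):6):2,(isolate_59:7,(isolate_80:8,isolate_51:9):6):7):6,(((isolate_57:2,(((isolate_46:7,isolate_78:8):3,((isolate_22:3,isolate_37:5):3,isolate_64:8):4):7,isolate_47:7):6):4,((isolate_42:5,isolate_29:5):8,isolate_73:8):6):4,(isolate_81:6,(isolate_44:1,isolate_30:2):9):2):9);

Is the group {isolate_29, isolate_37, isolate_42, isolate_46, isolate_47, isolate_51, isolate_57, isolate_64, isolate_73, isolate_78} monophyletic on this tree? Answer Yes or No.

The MRCA of the listed taxa is the root, so the smallest clade containing them is the whole tree.
That clade also contains isolate_22, isolate_30, isolate_31, isolate_44, isolate_59, isolate_7, isolate_77, isolate_79, isolate_80, isolate_81, which are not in the proposed group, so the group is not monophyletic.

No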